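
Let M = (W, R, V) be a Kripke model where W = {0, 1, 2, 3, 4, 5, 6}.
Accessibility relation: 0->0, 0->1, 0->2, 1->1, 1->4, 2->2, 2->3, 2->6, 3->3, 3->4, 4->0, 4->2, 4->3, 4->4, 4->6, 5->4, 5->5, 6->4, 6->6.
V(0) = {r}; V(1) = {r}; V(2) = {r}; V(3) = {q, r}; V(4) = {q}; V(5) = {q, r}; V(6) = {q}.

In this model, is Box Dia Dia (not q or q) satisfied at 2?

Recall that Box ψ holds at a world iff ψ holds at every accessible world, and Dia ψ holds iff ψ holds at some accessible world.
At 2: Box Dia Dia (not q or q) requires Dia Dia (not q or q) at every successor {2, 3, 6}.
    At 2: Dia Dia (not q or q) requires Dia (not q or q) at some successor in {2, 3, 6}.
      Dia (not q or q) holds at 2, so Dia Dia (not q or q) is true at 2.
    At 3: Dia Dia (not q or q) requires Dia (not q or q) at some successor in {3, 4}.
      Dia (not q or q) holds at 3, so Dia Dia (not q or q) is true at 3.
    At 6: Dia Dia (not q or q) requires Dia (not q or q) at some successor in {4, 6}.
      Dia (not q or q) holds at 4, so Dia Dia (not q or q) is true at 6.
So Box Dia Dia (not q or q) is true at 2.

Yes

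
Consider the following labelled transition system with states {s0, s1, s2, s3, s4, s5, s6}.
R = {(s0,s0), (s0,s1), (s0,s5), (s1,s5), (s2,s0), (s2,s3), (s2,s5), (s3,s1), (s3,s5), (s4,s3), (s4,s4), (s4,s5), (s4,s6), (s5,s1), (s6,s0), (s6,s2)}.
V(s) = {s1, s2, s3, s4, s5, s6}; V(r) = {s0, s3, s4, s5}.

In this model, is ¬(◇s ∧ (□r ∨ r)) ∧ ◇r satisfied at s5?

At s5: ¬(◇s ∧ (□r ∨ r)) is false, ◇r is false, so ¬(◇s ∧ (□r ∨ r)) ∧ ◇r is false.
  At s5: ◇s ∧ (□r ∨ r) is true, so ¬(◇s ∧ (□r ∨ r)) is false.
    At s5: ◇s is true, □r ∨ r is true, so ◇s ∧ (□r ∨ r) is true.
      At s5: ◇s requires s at some successor in {s1}.
        s holds at s1, so ◇s is true at s5.
      At s5: □r is false, r is true, so □r ∨ r is true.
  At s5: ◇r requires r at some successor in {s1}.
    At s1: r is false.
  So ◇r is false at s5.

No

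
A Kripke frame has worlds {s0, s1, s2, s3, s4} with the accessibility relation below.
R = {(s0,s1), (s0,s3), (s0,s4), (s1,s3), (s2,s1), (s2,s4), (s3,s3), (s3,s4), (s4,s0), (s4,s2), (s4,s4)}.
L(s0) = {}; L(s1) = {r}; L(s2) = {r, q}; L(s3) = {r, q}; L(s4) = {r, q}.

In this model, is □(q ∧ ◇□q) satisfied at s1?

At s1: □(q ∧ ◇□q) requires q ∧ ◇□q at every successor {s3}.
    At s3: q is true, ◇□q is true, so q ∧ ◇□q is true.
      At s3: ◇□q requires □q at some successor in {s3, s4}.
        □q holds at s3, so ◇□q is true at s3.
So □(q ∧ ◇□q) is true at s1.

Yes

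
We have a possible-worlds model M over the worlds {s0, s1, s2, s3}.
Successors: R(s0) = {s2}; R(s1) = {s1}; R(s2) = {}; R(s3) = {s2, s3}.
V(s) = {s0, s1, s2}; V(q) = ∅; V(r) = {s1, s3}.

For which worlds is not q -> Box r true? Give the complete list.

s1, s2

Let φ = not q -> Box r. Evaluate φ at each world:
  s0 (successors {s2}): φ is false.
  s1 (successors {s1}): φ is true.
  s2 (successors ∅): φ is true.
  s3 (successors {s2, s3}): φ is false.
For instance, at s1:
  At s1: not q is true, Box r is true, so not q -> Box r is true.
    At s1: Box r requires r at every successor {s1}.
      At s1: r is true.
    So Box r is true at s1.
Satisfying worlds: {s1, s2}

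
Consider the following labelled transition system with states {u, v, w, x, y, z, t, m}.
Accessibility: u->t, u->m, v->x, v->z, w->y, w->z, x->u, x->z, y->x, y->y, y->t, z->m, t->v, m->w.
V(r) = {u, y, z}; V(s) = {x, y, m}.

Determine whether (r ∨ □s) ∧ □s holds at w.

Recall that □ψ holds at a world iff ψ holds at every accessible world, and ◇ψ holds iff ψ holds at some accessible world.
At w: r ∨ □s is false, □s is false, so (r ∨ □s) ∧ □s is false.
  At w: r is false, □s is false, so r ∨ □s is false.
    At w: □s requires s at every successor {y, z}.
      s fails at z, so □s is false at w.
  At w: □s requires s at every successor {y, z}.
    s fails at z, so □s is false at w.

No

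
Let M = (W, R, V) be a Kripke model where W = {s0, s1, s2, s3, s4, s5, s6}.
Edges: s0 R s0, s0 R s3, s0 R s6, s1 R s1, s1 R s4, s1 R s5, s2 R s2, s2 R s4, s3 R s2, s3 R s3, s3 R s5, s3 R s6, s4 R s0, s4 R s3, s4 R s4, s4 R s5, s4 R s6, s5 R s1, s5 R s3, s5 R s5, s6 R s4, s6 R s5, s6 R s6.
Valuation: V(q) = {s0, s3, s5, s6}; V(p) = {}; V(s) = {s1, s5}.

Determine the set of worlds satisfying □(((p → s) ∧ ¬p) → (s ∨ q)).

Let φ = □(((p → s) ∧ ¬p) → (s ∨ q)). Evaluate φ at each world:
  s0 (successors {s0, s3, s6}): φ is true.
  s1 (successors {s1, s4, s5}): φ is false.
  s2 (successors {s2, s4}): φ is false.
  s3 (successors {s2, s3, s5, s6}): φ is false.
  s4 (successors {s0, s3, s4, s5, s6}): φ is false.
  s5 (successors {s1, s3, s5}): φ is true.
  s6 (successors {s4, s5, s6}): φ is false.
For instance, at s6:
  At s6: □(((p → s) ∧ ¬p) → (s ∨ q)) requires ((p → s) ∧ ¬p) → (s ∨ q) at every successor {s4, s5, s6}.
    ((p → s) ∧ ¬p) → (s ∨ q) fails at s4, so □(((p → s) ∧ ¬p) → (s ∨ q)) is false at s6.
Satisfying worlds: {s0, s5}

s0, s5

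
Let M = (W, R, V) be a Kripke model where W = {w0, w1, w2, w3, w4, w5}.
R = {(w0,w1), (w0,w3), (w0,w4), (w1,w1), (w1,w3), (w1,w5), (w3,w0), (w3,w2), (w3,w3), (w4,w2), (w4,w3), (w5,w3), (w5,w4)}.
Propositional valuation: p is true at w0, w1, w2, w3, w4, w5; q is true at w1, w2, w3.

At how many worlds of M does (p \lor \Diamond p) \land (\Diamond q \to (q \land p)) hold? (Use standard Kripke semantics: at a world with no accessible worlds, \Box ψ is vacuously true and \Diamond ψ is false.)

Let φ = (p \lor \Diamond p) \land (\Diamond q \to (q \land p)). Evaluate φ at each world:
  w0 (successors {w1, w3, w4}): φ is false.
  w1 (successors {w1, w3, w5}): φ is true.
  w2 (successors ∅): φ is true.
  w3 (successors {w0, w2, w3}): φ is true.
  w4 (successors {w2, w3}): φ is false.
  w5 (successors {w3, w4}): φ is false.
For instance, at w0:
  At w0: p \lor \Diamond p is true, \Diamond q \to (q \land p) is false, so (p \lor \Diamond p) \land (\Diamond q \to (q \land p)) is false.
    At w0: p is true, \Diamond p is true, so p \lor \Diamond p is true.
      At w0: \Diamond p requires p at some successor in {w1, w3, w4}.
        p holds at w1, so \Diamond p is true at w0.
    At w0: \Diamond q is true, q \land p is false, so \Diamond q \to (q \land p) is false.
      At w0: \Diamond q requires q at some successor in {w1, w3, w4}.
        q holds at w1, so \Diamond q is true at w0.
Satisfying worlds: {w1, w2, w3}

3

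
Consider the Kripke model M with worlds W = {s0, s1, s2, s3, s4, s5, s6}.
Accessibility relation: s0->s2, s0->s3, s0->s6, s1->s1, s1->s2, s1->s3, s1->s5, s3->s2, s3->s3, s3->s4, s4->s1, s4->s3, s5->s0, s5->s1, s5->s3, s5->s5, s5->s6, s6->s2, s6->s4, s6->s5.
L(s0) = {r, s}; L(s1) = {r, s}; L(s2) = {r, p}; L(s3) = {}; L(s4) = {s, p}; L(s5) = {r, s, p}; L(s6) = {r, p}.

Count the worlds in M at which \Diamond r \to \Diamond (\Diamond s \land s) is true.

6

Recall that \Diamond ψ holds at a world iff ψ holds at some accessible world.
Let φ = \Diamond r \to \Diamond (\Diamond s \land s). Evaluate φ at each world:
  s0 (successors {s2, s3, s6}): φ is false.
  s1 (successors {s1, s2, s3, s5}): φ is true.
  s2 (successors ∅): φ is true.
  s3 (successors {s2, s3, s4}): φ is true.
  s4 (successors {s1, s3}): φ is true.
  s5 (successors {s0, s1, s3, s5, s6}): φ is true.
  s6 (successors {s2, s4, s5}): φ is true.
For instance, at s4:
  At s4: \Diamond r is true, \Diamond (\Diamond s \land s) is true, so \Diamond r \to \Diamond (\Diamond s \land s) is true.
    At s4: \Diamond r requires r at some successor in {s1, s3}.
      r holds at s1, so \Diamond r is true at s4.
    At s4: \Diamond (\Diamond s \land s) requires \Diamond s \land s at some successor in {s1, s3}.
      \Diamond s \land s holds at s1, so \Diamond (\Diamond s \land s) is true at s4.
Satisfying worlds: {s1, s2, s3, s4, s5, s6}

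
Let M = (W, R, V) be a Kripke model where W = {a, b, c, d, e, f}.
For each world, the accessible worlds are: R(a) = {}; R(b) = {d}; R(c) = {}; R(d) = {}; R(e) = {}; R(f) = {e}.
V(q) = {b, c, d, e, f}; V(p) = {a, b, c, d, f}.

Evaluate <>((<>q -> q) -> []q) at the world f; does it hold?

At f: <>((<>q -> q) -> []q) requires (<>q -> q) -> []q at some successor in {e}.
  (<>q -> q) -> []q holds at e, so <>((<>q -> q) -> []q) is true at f.
    At e: <>q -> q is true, []q is true, so (<>q -> q) -> []q is true.
      At e: <>q is false, q is true, so <>q -> q is true.
      At e: no accessible worlds, so []q holds vacuously.

Yes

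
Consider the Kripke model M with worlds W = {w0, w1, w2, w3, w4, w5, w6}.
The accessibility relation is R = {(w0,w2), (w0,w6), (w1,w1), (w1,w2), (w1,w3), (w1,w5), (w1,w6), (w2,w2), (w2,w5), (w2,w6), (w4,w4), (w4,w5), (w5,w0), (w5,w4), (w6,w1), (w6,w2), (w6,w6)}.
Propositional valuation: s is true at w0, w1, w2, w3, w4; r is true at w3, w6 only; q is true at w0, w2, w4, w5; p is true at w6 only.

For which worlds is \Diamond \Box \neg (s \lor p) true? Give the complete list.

w1

Let φ = \Diamond \Box \neg (s \lor p). Evaluate φ at each world:
  w0 (successors {w2, w6}): φ is false.
  w1 (successors {w1, w2, w3, w5, w6}): φ is true.
  w2 (successors {w2, w5, w6}): φ is false.
  w3 (successors ∅): φ is false.
  w4 (successors {w4, w5}): φ is false.
  w5 (successors {w0, w4}): φ is false.
  w6 (successors {w1, w2, w6}): φ is false.
For instance, at w1:
  At w1: \Diamond \Box \neg (s \lor p) requires \Box \neg (s \lor p) at some successor in {w1, w2, w3, w5, w6}.
    \Box \neg (s \lor p) holds at w3, so \Diamond \Box \neg (s \lor p) is true at w1.
      At w3: no accessible worlds, so \Box \neg (s \lor p) holds vacuously.
Satisfying worlds: {w1}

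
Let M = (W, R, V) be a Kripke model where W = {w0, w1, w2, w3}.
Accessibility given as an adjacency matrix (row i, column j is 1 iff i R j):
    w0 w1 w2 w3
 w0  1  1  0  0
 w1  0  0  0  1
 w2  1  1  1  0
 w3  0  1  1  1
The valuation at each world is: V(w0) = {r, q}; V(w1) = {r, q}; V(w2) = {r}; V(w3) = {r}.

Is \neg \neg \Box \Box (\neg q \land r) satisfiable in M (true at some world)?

Let φ = \neg \neg \Box \Box (\neg q \land r). Evaluate φ at each world:
  w0 (successors {w0, w1}): φ is false.
  w1 (successors {w3}): φ is false.
  w2 (successors {w0, w1, w2}): φ is false.
  w3 (successors {w1, w2, w3}): φ is false.
For instance, at w3:
  At w3: \neg \Box \Box (\neg q \land r) is true, so \neg \neg \Box \Box (\neg q \land r) is false.
    At w3: \Box \Box (\neg q \land r) is false, so \neg \Box \Box (\neg q \land r) is true.
      At w3: \Box \Box (\neg q \land r) requires \Box (\neg q \land r) at every successor {w1, w2, w3}.
        \Box (\neg q \land r) fails at w2, so \Box \Box (\neg q \land r) is false at w3.

No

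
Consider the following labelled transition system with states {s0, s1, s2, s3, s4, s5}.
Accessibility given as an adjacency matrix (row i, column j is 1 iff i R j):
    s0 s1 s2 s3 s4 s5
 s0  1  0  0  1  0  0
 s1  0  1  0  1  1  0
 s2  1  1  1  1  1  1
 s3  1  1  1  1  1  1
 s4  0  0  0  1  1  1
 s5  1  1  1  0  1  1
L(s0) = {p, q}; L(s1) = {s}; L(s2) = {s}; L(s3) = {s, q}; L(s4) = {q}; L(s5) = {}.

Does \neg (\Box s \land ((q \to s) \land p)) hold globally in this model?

Let φ = \neg (\Box s \land ((q \to s) \land p)). Evaluate φ at each world:
  s0 (successors {s0, s3}): φ is true.
  s1 (successors {s1, s3, s4}): φ is true.
  s2 (successors {s0, s1, s2, s3, s4, s5}): φ is true.
  s3 (successors {s0, s1, s2, s3, s4, s5}): φ is true.
  s4 (successors {s3, s4, s5}): φ is true.
  s5 (successors {s0, s1, s2, s4, s5}): φ is true.
For instance, at s0:
  At s0: \Box s \land ((q \to s) \land p) is false, so \neg (\Box s \land ((q \to s) \land p)) is true.
    At s0: \Box s is false, (q \to s) \land p is false, so \Box s \land ((q \to s) \land p) is false.
      At s0: \Box s requires s at every successor {s0, s3}.
        s fails at s0, so \Box s is false at s0.

Yes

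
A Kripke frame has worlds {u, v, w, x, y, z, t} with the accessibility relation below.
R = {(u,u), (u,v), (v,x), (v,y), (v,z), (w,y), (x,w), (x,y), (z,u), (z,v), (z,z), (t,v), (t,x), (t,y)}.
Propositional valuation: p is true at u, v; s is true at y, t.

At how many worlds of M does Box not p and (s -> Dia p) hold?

3

Let φ = Box not p and (s -> Dia p). Evaluate φ at each world:
  u (successors {u, v}): φ is false.
  v (successors {x, y, z}): φ is true.
  w (successors {y}): φ is true.
  x (successors {w, y}): φ is true.
  y (successors ∅): φ is false.
  z (successors {u, v, z}): φ is false.
  t (successors {v, x, y}): φ is false.
For instance, at u:
  At u: Box not p is false, s -> Dia p is true, so Box not p and (s -> Dia p) is false.
    At u: Box not p requires not p at every successor {u, v}.
      not p fails at u, so Box not p is false at u.
    At u: s is false, Dia p is true, so s -> Dia p is true.
      At u: Dia p requires p at some successor in {u, v}.
        p holds at u, so Dia p is true at u.
Satisfying worlds: {v, w, x}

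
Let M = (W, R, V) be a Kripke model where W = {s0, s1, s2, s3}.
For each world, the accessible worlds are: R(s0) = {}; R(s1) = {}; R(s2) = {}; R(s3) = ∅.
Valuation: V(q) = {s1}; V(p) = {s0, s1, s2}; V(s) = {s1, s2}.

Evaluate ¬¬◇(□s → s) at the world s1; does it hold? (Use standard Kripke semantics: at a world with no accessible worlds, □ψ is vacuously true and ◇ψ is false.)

At s1: ¬◇(□s → s) is true, so ¬¬◇(□s → s) is false.
  At s1: ◇(□s → s) is false, so ¬◇(□s → s) is true.
    At s1: no accessible worlds, so ◇(□s → s) is false.

No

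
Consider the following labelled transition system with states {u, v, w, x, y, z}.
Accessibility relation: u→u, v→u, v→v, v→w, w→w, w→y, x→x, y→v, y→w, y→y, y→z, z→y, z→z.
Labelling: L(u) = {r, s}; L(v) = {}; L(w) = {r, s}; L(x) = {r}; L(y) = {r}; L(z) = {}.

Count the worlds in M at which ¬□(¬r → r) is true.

3

Let φ = ¬□(¬r → r). Evaluate φ at each world:
  u (successors {u}): φ is false.
  v (successors {u, v, w}): φ is true.
  w (successors {w, y}): φ is false.
  x (successors {x}): φ is false.
  y (successors {v, w, y, z}): φ is true.
  z (successors {y, z}): φ is true.
For instance, at u:
  At u: □(¬r → r) is true, so ¬□(¬r → r) is false.
    At u: □(¬r → r) requires ¬r → r at every successor {u}.
      At u: ¬r → r is true.
    So □(¬r → r) is true at u.
Satisfying worlds: {v, y, z}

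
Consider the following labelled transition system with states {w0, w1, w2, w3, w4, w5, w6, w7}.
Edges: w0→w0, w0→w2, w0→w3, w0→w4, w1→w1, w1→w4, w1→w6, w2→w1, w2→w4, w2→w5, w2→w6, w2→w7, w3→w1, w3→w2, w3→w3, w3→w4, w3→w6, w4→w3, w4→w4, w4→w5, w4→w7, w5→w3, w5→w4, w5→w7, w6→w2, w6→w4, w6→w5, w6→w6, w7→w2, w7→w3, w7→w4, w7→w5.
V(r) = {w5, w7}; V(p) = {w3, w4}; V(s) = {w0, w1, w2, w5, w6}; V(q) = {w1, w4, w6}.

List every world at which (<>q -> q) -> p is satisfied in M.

w0, w2, w3, w4, w5, w7

Let φ = (<>q -> q) -> p. Evaluate φ at each world:
  w0 (successors {w0, w2, w3, w4}): φ is true.
  w1 (successors {w1, w4, w6}): φ is false.
  w2 (successors {w1, w4, w5, w6, w7}): φ is true.
  w3 (successors {w1, w2, w3, w4, w6}): φ is true.
  w4 (successors {w3, w4, w5, w7}): φ is true.
  w5 (successors {w3, w4, w7}): φ is true.
  w6 (successors {w2, w4, w5, w6}): φ is false.
  w7 (successors {w2, w3, w4, w5}): φ is true.
For instance, at w5:
  At w5: <>q -> q is false, p is false, so (<>q -> q) -> p is true.
    At w5: <>q is true, q is false, so <>q -> q is false.
      At w5: <>q requires q at some successor in {w3, w4, w7}.
        q holds at w4, so <>q is true at w5.
Satisfying worlds: {w0, w2, w3, w4, w5, w7}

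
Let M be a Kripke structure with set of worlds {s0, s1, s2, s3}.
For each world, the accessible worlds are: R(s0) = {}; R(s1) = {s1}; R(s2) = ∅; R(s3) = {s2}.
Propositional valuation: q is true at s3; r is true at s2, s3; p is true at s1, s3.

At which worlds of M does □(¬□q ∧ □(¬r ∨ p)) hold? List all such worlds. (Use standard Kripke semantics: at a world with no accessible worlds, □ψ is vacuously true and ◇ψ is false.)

Let φ = □(¬□q ∧ □(¬r ∨ p)). Evaluate φ at each world:
  s0 (successors ∅): φ is true.
  s1 (successors {s1}): φ is true.
  s2 (successors ∅): φ is true.
  s3 (successors {s2}): φ is false.
For instance, at s3:
  At s3: □(¬□q ∧ □(¬r ∨ p)) requires ¬□q ∧ □(¬r ∨ p) at every successor {s2}.
    ¬□q ∧ □(¬r ∨ p) fails at s2, so □(¬□q ∧ □(¬r ∨ p)) is false at s3.
      At s2: ¬□q is false, □(¬r ∨ p) is true, so ¬□q ∧ □(¬r ∨ p) is false.
Satisfying worlds: {s0, s1, s2}

s0, s1, s2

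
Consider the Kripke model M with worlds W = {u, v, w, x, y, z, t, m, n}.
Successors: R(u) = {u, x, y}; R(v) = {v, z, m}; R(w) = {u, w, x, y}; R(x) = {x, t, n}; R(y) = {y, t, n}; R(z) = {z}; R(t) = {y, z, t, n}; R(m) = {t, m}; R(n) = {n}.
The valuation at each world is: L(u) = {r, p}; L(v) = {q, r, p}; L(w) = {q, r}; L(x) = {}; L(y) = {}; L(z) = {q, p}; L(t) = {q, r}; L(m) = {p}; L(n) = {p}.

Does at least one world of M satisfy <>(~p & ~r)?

Let φ = <>(~p & ~r). Evaluate φ at each world:
  u (successors {u, x, y}): φ is true.
  v (successors {v, z, m}): φ is false.
  w (successors {u, w, x, y}): φ is true.
  x (successors {x, t, n}): φ is true.
  y (successors {y, t, n}): φ is true.
  z (successors {z}): φ is false.
  t (successors {y, z, t, n}): φ is true.
  m (successors {t, m}): φ is false.
  n (successors {n}): φ is false.
Detail at u (witness):
  At u: <>(~p & ~r) requires ~p & ~r at some successor in {u, x, y}.
    ~p & ~r holds at x, so <>(~p & ~r) is true at u.

Yes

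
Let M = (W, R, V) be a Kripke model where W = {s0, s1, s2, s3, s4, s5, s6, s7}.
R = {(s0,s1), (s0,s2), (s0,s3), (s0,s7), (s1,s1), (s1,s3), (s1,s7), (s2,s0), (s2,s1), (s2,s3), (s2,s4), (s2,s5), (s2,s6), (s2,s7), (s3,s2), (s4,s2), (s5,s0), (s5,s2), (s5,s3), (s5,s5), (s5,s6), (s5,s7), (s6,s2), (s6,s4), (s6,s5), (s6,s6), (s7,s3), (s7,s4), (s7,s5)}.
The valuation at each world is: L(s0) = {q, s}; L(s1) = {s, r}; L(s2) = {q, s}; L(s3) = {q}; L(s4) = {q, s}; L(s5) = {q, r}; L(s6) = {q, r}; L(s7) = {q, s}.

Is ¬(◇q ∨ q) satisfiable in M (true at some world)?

No

Let φ = ¬(◇q ∨ q). Evaluate φ at each world:
  s0 (successors {s1, s2, s3, s7}): φ is false.
  s1 (successors {s1, s3, s7}): φ is false.
  s2 (successors {s0, s1, s3, s4, s5, s6, s7}): φ is false.
  s3 (successors {s2}): φ is false.
  s4 (successors {s2}): φ is false.
  s5 (successors {s0, s2, s3, s5, s6, s7}): φ is false.
  s6 (successors {s2, s4, s5, s6}): φ is false.
  s7 (successors {s3, s4, s5}): φ is false.
For instance, at s5:
  At s5: ◇q ∨ q is true, so ¬(◇q ∨ q) is false.
    At s5: ◇q is true, q is true, so ◇q ∨ q is true.
      At s5: ◇q requires q at some successor in {s0, s2, s3, s5, s6, s7}.
        q holds at s0, so ◇q is true at s5.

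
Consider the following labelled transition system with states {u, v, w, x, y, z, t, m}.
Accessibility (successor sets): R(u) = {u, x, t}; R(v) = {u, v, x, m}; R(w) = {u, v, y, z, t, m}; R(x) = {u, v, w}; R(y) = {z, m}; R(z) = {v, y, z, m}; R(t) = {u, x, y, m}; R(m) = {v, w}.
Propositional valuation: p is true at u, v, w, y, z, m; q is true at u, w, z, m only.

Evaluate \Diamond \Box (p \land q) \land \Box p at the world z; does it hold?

Yes

At z: \Diamond \Box (p \land q) is true, \Box p is true, so \Diamond \Box (p \land q) \land \Box p is true.
  At z: \Diamond \Box (p \land q) requires \Box (p \land q) at some successor in {v, y, z, m}.
    \Box (p \land q) holds at y, so \Diamond \Box (p \land q) is true at z.
      At y: \Box (p \land q) requires p \land q at every successor {z, m}.
        At z: p \land q is true.
        At m: p \land q is true.
      So \Box (p \land q) is true at y.
  At z: \Box p requires p at every successor {v, y, z, m}.
    At v: p is true.
    At y: p is true.
    At z: p is true.
    At m: p is true.
  So \Box p is true at z.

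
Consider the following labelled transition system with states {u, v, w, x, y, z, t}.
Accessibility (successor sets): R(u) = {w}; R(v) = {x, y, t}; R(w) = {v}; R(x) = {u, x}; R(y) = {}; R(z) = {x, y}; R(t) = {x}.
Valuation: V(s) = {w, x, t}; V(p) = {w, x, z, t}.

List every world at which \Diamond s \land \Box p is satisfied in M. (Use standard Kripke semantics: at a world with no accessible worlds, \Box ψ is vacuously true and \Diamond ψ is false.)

Let φ = \Diamond s \land \Box p. Evaluate φ at each world:
  u (successors {w}): φ is true.
  v (successors {x, y, t}): φ is false.
  w (successors {v}): φ is false.
  x (successors {u, x}): φ is false.
  y (successors ∅): φ is false.
  z (successors {x, y}): φ is false.
  t (successors {x}): φ is true.
For instance, at w:
  At w: \Diamond s is false, \Box p is false, so \Diamond s \land \Box p is false.
    At w: \Diamond s requires s at some successor in {v}.
      At v: s is false.
    So \Diamond s is false at w.
    At w: \Box p requires p at every successor {v}.
      p fails at v, so \Box p is false at w.
Satisfying worlds: {u, t}

u, t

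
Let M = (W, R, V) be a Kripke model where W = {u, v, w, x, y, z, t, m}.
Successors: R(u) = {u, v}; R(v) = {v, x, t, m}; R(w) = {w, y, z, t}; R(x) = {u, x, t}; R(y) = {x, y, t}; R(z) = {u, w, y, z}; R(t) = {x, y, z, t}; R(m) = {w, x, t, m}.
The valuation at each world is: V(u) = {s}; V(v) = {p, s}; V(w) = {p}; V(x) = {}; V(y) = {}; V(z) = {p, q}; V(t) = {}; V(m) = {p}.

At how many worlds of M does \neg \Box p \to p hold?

Let φ = \neg \Box p \to p. Evaluate φ at each world:
  u (successors {u, v}): φ is false.
  v (successors {v, x, t, m}): φ is true.
  w (successors {w, y, z, t}): φ is true.
  x (successors {u, x, t}): φ is false.
  y (successors {x, y, t}): φ is false.
  z (successors {u, w, y, z}): φ is true.
  t (successors {x, y, z, t}): φ is false.
  m (successors {w, x, t, m}): φ is true.
For instance, at x:
  At x: \neg \Box p is true, p is false, so \neg \Box p \to p is false.
    At x: \Box p is false, so \neg \Box p is true.
      At x: \Box p requires p at every successor {u, x, t}.
        p fails at u, so \Box p is false at x.
Satisfying worlds: {v, w, z, m}

4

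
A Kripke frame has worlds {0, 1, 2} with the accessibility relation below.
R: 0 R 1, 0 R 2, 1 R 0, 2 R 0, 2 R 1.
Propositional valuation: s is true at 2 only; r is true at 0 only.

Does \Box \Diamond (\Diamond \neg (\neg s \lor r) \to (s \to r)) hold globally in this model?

Let φ = \Box \Diamond (\Diamond \neg (\neg s \lor r) \to (s \to r)). Evaluate φ at each world:
  0 (successors {1, 2}): φ is true.
  1 (successors {0}): φ is true.
  2 (successors {0, 1}): φ is true.
For instance, at 1:
  At 1: \Box \Diamond (\Diamond \neg (\neg s \lor r) \to (s \to r)) requires \Diamond (\Diamond \neg (\neg s \lor r) \to (s \to r)) at every successor {0}.
      At 0: \Diamond (\Diamond \neg (\neg s \lor r) \to (s \to r)) requires \Diamond \neg (\neg s \lor r) \to (s \to r) at some successor in {1, 2}.
        \Diamond \neg (\neg s \lor r) \to (s \to r) holds at 1, so \Diamond (\Diamond \neg (\neg s \lor r) \to (s \to r)) is true at 0.
  So \Box \Diamond (\Diamond \neg (\neg s \lor r) \to (s \to r)) is true at 1.

Yes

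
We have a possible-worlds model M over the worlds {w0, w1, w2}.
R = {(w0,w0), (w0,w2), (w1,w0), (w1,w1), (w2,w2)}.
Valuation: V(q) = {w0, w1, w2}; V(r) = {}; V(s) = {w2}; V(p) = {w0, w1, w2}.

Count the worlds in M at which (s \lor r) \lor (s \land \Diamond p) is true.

Let φ = (s \lor r) \lor (s \land \Diamond p). Evaluate φ at each world:
  w0 (successors {w0, w2}): φ is false.
  w1 (successors {w0, w1}): φ is false.
  w2 (successors {w2}): φ is true.
For instance, at w1:
  At w1: s \lor r is false, s \land \Diamond p is false, so (s \lor r) \lor (s \land \Diamond p) is false.
    At w1: s is false, \Diamond p is true, so s \land \Diamond p is false.
      At w1: \Diamond p requires p at some successor in {w0, w1}.
        p holds at w0, so \Diamond p is true at w1.
Satisfying worlds: {w2}

1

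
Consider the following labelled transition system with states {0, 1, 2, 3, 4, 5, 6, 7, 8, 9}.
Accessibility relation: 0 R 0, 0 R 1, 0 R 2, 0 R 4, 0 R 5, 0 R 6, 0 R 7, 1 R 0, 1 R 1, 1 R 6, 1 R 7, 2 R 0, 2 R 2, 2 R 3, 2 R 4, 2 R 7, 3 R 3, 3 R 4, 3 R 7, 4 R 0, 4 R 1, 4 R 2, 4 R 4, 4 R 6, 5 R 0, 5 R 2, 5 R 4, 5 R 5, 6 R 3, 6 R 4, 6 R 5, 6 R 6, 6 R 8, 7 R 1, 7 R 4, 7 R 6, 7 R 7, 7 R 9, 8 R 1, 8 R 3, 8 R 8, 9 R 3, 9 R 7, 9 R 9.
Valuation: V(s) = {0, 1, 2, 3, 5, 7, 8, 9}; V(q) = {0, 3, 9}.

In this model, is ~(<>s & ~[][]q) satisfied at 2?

At 2: <>s & ~[][]q is true, so ~(<>s & ~[][]q) is false.
  At 2: <>s is true, ~[][]q is true, so <>s & ~[][]q is true.
    At 2: <>s requires s at some successor in {0, 2, 3, 4, 7}.
      s holds at 0, so <>s is true at 2.
    At 2: [][]q is false, so ~[][]q is true.
      At 2: [][]q requires []q at every successor {0, 2, 3, 4, 7}.
        []q fails at 0, so [][]q is false at 2.

No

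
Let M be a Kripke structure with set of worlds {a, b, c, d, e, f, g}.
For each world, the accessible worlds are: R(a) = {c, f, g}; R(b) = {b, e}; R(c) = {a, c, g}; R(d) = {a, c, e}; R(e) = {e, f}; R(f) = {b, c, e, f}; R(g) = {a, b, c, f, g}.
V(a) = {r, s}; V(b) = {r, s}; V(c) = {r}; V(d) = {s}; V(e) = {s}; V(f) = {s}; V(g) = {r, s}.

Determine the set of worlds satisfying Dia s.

a, b, c, d, e, f, g

Let φ = Dia s. Evaluate φ at each world:
  a (successors {c, f, g}): φ is true.
  b (successors {b, e}): φ is true.
  c (successors {a, c, g}): φ is true.
  d (successors {a, c, e}): φ is true.
  e (successors {e, f}): φ is true.
  f (successors {b, c, e, f}): φ is true.
  g (successors {a, b, c, f, g}): φ is true.
For instance, at f:
  At f: Dia s requires s at some successor in {b, c, e, f}.
    s holds at b, so Dia s is true at f.
Satisfying worlds: {a, b, c, d, e, f, g}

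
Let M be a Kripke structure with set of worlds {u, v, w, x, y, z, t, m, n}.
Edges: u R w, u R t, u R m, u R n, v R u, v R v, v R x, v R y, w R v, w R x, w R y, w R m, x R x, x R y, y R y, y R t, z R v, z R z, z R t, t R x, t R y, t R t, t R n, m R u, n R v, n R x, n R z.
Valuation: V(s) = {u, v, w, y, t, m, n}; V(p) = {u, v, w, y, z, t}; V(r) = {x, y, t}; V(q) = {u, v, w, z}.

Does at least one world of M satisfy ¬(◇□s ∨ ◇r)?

Let φ = ¬(◇□s ∨ ◇r). Evaluate φ at each world:
  u (successors {w, t, m, n}): φ is false.
  v (successors {u, v, x, y}): φ is false.
  w (successors {v, x, y, m}): φ is false.
  x (successors {x, y}): φ is false.
  y (successors {y, t}): φ is false.
  z (successors {v, z, t}): φ is false.
  t (successors {x, y, t, n}): φ is false.
  m (successors {u}): φ is false.
  n (successors {v, x, z}): φ is false.
For instance, at z:
  At z: ◇□s ∨ ◇r is true, so ¬(◇□s ∨ ◇r) is false.
    At z: ◇□s is false, ◇r is true, so ◇□s ∨ ◇r is true.
      At z: ◇□s requires □s at some successor in {v, z, t}.
        At v: □s is false.
        At z: □s is false.
        At t: □s is false.
      So ◇□s is false at z.
      At z: ◇r requires r at some successor in {v, z, t}.
        r holds at t, so ◇r is true at z.

No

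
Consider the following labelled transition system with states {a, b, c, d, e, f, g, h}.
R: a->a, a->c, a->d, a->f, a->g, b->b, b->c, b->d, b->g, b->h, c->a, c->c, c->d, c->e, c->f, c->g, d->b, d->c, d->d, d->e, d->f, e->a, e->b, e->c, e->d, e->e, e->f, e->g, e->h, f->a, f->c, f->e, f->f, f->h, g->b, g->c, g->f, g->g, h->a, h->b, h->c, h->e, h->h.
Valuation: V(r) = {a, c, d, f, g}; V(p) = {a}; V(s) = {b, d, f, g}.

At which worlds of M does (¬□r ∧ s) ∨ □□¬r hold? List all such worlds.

b, d, f, g

Let φ = (¬□r ∧ s) ∨ □□¬r. Evaluate φ at each world:
  a (successors {a, c, d, f, g}): φ is false.
  b (successors {b, c, d, g, h}): φ is true.
  c (successors {a, c, d, e, f, g}): φ is false.
  d (successors {b, c, d, e, f}): φ is true.
  e (successors {a, b, c, d, e, f, g, h}): φ is false.
  f (successors {a, c, e, f, h}): φ is true.
  g (successors {b, c, f, g}): φ is true.
  h (successors {a, b, c, e, h}): φ is false.
For instance, at d:
  At d: ¬□r ∧ s is true, □□¬r is false, so (¬□r ∧ s) ∨ □□¬r is true.
    At d: ¬□r is true, s is true, so ¬□r ∧ s is true.
      At d: □r is false, so ¬□r is true.
    At d: □□¬r requires □¬r at every successor {b, c, d, e, f}.
      □¬r fails at b, so □□¬r is false at d.
Satisfying worlds: {b, d, f, g}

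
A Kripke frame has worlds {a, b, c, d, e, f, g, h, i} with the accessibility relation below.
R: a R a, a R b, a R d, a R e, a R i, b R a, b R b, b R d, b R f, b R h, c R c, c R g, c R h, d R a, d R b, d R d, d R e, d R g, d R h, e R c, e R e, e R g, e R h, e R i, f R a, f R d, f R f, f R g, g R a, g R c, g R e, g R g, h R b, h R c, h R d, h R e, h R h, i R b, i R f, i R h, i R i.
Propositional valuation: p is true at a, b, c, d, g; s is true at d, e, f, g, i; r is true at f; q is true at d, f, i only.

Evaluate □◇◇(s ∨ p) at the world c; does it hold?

At c: □◇◇(s ∨ p) requires ◇◇(s ∨ p) at every successor {c, g, h}.
    At c: ◇◇(s ∨ p) requires ◇(s ∨ p) at some successor in {c, g, h}.
      ◇(s ∨ p) holds at c, so ◇◇(s ∨ p) is true at c.
    At g: ◇◇(s ∨ p) requires ◇(s ∨ p) at some successor in {a, c, e, g}.
      ◇(s ∨ p) holds at a, so ◇◇(s ∨ p) is true at g.
    At h: ◇◇(s ∨ p) requires ◇(s ∨ p) at some successor in {b, c, d, e, h}.
      ◇(s ∨ p) holds at b, so ◇◇(s ∨ p) is true at h.
So □◇◇(s ∨ p) is true at c.

Yes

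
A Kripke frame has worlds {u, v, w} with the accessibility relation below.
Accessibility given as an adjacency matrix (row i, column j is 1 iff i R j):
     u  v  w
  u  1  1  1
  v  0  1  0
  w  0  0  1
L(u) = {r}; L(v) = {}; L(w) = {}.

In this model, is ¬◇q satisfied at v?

Yes

Recall that ◇ψ holds at a world iff ψ holds at some accessible world.
At v: ◇q is false, so ¬◇q is true.
  At v: ◇q requires q at some successor in {v}.
    At v: q is false.
  So ◇q is false at v.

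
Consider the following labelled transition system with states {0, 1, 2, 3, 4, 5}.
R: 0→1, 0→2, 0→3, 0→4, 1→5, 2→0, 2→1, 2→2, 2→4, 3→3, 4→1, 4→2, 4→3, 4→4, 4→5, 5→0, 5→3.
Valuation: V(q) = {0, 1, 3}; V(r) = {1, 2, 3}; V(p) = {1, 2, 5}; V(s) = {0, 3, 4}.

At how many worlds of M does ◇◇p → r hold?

Let φ = ◇◇p → r. Evaluate φ at each world:
  0 (successors {1, 2, 3, 4}): φ is false.
  1 (successors {5}): φ is true.
  2 (successors {0, 1, 2, 4}): φ is true.
  3 (successors {3}): φ is true.
  4 (successors {1, 2, 3, 4, 5}): φ is false.
  5 (successors {0, 3}): φ is false.
For instance, at 2:
  At 2: ◇◇p is true, r is true, so ◇◇p → r is true.
    At 2: ◇◇p requires ◇p at some successor in {0, 1, 2, 4}.
      ◇p holds at 0, so ◇◇p is true at 2.
Satisfying worlds: {1, 2, 3}

3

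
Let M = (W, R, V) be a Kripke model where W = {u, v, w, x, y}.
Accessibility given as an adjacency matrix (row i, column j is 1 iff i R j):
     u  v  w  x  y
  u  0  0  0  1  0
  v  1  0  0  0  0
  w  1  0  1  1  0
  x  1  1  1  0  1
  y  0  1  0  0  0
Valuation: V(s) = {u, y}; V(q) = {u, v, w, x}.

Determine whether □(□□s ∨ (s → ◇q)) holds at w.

Yes

At w: □(□□s ∨ (s → ◇q)) requires □□s ∨ (s → ◇q) at every successor {u, w, x}.
    At u: □□s is false, s → ◇q is true, so □□s ∨ (s → ◇q) is true.
      At u: □□s requires □s at every successor {x}.
        □s fails at x, so □□s is false at u.
      At u: s is true, ◇q is true, so s → ◇q is true.
    At w: □□s is false, s → ◇q is true, so □□s ∨ (s → ◇q) is true.
      At w: □□s requires □s at every successor {u, w, x}.
        □s fails at u, so □□s is false at w.
      At w: s is false, ◇q is true, so s → ◇q is true.
    At x: □□s is false, s → ◇q is true, so □□s ∨ (s → ◇q) is true.
      At x: □□s requires □s at every successor {u, v, w, y}.
        □s fails at u, so □□s is false at x.
      At x: s is false, ◇q is true, so s → ◇q is true.
So □(□□s ∨ (s → ◇q)) is true at w.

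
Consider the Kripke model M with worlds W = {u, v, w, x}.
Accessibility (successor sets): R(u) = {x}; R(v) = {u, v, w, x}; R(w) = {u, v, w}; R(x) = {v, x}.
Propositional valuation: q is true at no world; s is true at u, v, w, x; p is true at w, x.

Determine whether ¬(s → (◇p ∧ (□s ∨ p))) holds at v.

No

At v: s → (◇p ∧ (□s ∨ p)) is true, so ¬(s → (◇p ∧ (□s ∨ p))) is false.
  At v: s is true, ◇p ∧ (□s ∨ p) is true, so s → (◇p ∧ (□s ∨ p)) is true.
    At v: ◇p is true, □s ∨ p is true, so ◇p ∧ (□s ∨ p) is true.
      At v: ◇p requires p at some successor in {u, v, w, x}.
        p holds at w, so ◇p is true at v.
      At v: □s is true, p is false, so □s ∨ p is true.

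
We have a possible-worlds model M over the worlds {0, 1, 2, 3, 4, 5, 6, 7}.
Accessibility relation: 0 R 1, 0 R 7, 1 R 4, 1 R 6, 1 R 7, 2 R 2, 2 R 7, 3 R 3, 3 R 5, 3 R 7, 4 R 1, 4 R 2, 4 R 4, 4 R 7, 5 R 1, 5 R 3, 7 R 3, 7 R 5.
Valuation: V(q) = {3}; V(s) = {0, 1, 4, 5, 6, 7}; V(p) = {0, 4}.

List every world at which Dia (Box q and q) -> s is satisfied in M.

Let φ = Dia (Box q and q) -> s. Evaluate φ at each world:
  0 (successors {1, 7}): φ is true.
  1 (successors {4, 6, 7}): φ is true.
  2 (successors {2, 7}): φ is true.
  3 (successors {3, 5, 7}): φ is true.
  4 (successors {1, 2, 4, 7}): φ is true.
  5 (successors {1, 3}): φ is true.
  6 (successors ∅): φ is true.
  7 (successors {3, 5}): φ is true.
For instance, at 4:
  At 4: Dia (Box q and q) is false, s is true, so Dia (Box q and q) -> s is true.
    At 4: Dia (Box q and q) requires Box q and q at some successor in {1, 2, 4, 7}.
      At 1: Box q and q is false.
      At 2: Box q and q is false.
      At 4: Box q and q is false.
      At 7: Box q and q is false.
    So Dia (Box q and q) is false at 4.
Satisfying worlds: {0, 1, 2, 3, 4, 5, 6, 7}

0, 1, 2, 3, 4, 5, 6, 7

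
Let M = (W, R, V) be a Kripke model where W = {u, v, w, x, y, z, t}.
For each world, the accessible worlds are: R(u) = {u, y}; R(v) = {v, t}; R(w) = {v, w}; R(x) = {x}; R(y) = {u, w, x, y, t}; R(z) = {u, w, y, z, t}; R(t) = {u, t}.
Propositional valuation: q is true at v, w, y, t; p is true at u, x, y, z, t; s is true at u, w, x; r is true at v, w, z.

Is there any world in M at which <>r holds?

Yes

Let φ = <>r. Evaluate φ at each world:
  u (successors {u, y}): φ is false.
  v (successors {v, t}): φ is true.
  w (successors {v, w}): φ is true.
  x (successors {x}): φ is false.
  y (successors {u, w, x, y, t}): φ is true.
  z (successors {u, w, y, z, t}): φ is true.
  t (successors {u, t}): φ is false.
Detail at v (witness):
  At v: <>r requires r at some successor in {v, t}.
    r holds at v, so <>r is true at v.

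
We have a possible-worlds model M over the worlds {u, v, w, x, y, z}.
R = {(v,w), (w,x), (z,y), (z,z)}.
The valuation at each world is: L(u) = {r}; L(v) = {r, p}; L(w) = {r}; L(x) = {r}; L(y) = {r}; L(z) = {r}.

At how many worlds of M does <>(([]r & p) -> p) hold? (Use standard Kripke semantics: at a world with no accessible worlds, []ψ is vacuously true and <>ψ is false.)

3

Let φ = <>(([]r & p) -> p). Evaluate φ at each world:
  u (successors ∅): φ is false.
  v (successors {w}): φ is true.
  w (successors {x}): φ is true.
  x (successors ∅): φ is false.
  y (successors ∅): φ is false.
  z (successors {y, z}): φ is true.
For instance, at z:
  At z: <>(([]r & p) -> p) requires ([]r & p) -> p at some successor in {y, z}.
    ([]r & p) -> p holds at y, so <>(([]r & p) -> p) is true at z.
      At y: []r & p is false, p is false, so ([]r & p) -> p is true.
Satisfying worlds: {v, w, z}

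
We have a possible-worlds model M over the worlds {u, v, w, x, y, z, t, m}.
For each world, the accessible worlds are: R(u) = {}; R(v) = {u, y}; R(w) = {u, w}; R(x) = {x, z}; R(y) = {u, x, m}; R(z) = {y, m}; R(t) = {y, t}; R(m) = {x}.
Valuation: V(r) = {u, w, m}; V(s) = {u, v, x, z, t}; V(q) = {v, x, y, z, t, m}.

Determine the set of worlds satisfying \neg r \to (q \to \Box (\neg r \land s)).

u, w, x, m

Recall that \Box ψ holds at a world iff ψ holds at every accessible world, and \Diamond ψ holds iff ψ holds at some accessible world.
Let φ = \neg r \to (q \to \Box (\neg r \land s)). Evaluate φ at each world:
  u (successors ∅): φ is true.
  v (successors {u, y}): φ is false.
  w (successors {u, w}): φ is true.
  x (successors {x, z}): φ is true.
  y (successors {u, x, m}): φ is false.
  z (successors {y, m}): φ is false.
  t (successors {y, t}): φ is false.
  m (successors {x}): φ is true.
For instance, at t:
  At t: \neg r is true, q \to \Box (\neg r \land s) is false, so \neg r \to (q \to \Box (\neg r \land s)) is false.
    At t: q is true, \Box (\neg r \land s) is false, so q \to \Box (\neg r \land s) is false.
      At t: \Box (\neg r \land s) requires \neg r \land s at every successor {y, t}.
        \neg r \land s fails at y, so \Box (\neg r \land s) is false at t.
Satisfying worlds: {u, w, x, m}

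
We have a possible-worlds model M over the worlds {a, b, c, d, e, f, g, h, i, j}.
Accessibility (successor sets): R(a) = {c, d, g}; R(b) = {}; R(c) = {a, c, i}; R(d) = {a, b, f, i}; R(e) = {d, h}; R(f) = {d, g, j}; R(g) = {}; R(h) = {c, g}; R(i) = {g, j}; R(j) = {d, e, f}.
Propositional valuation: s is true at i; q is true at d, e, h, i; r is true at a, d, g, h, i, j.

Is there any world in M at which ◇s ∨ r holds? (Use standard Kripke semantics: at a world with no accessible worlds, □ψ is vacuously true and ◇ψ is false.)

Yes

Recall that ◇ψ holds at a world iff ψ holds at some accessible world.
Let φ = ◇s ∨ r. Evaluate φ at each world:
  a (successors {c, d, g}): φ is true.
  b (successors ∅): φ is false.
  c (successors {a, c, i}): φ is true.
  d (successors {a, b, f, i}): φ is true.
  e (successors {d, h}): φ is false.
  f (successors {d, g, j}): φ is false.
  g (successors ∅): φ is true.
  h (successors {c, g}): φ is true.
  i (successors {g, j}): φ is true.
  j (successors {d, e, f}): φ is true.
Detail at a (witness):
  At a: ◇s is false, r is true, so ◇s ∨ r is true.
    At a: ◇s requires s at some successor in {c, d, g}.
      At c: s is false.
      At d: s is false.
      At g: s is false.
    So ◇s is false at a.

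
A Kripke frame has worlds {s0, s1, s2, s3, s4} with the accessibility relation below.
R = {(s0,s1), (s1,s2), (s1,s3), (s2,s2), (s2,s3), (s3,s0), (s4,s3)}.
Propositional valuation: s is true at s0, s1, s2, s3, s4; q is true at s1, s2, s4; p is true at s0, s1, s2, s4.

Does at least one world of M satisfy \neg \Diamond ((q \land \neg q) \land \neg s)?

Let φ = \neg \Diamond ((q \land \neg q) \land \neg s). Evaluate φ at each world:
  s0 (successors {s1}): φ is true.
  s1 (successors {s2, s3}): φ is true.
  s2 (successors {s2, s3}): φ is true.
  s3 (successors {s0}): φ is true.
  s4 (successors {s3}): φ is true.
Detail at s0 (witness):
  At s0: \Diamond ((q \land \neg q) \land \neg s) is false, so \neg \Diamond ((q \land \neg q) \land \neg s) is true.
    At s0: \Diamond ((q \land \neg q) \land \neg s) requires (q \land \neg q) \land \neg s at some successor in {s1}.
      At s1: (q \land \neg q) \land \neg s is false.
    So \Diamond ((q \land \neg q) \land \neg s) is false at s0.

Yes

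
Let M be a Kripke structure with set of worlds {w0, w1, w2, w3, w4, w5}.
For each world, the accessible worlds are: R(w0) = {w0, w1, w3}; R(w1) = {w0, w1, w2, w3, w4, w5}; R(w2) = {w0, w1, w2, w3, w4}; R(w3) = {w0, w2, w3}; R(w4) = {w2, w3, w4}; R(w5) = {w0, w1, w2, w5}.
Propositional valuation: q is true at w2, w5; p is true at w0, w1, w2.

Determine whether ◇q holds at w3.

Yes

At w3: ◇q requires q at some successor in {w0, w2, w3}.
  q holds at w2, so ◇q is true at w3.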